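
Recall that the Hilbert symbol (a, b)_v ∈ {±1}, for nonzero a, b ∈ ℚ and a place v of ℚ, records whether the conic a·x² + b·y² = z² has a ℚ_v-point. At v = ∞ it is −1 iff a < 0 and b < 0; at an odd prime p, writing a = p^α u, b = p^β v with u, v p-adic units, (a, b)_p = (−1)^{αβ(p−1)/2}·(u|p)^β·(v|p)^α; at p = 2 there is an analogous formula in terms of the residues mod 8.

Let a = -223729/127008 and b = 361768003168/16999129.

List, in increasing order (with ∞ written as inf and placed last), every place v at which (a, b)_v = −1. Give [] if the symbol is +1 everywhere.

(a, b) ≡ (-2, 598) mod (ℚ^×)²; places V = {2, 3, 7, 11, 13, 19, 23, 31, 43, ∞}.
(a,b)_7: α=-2, u≡6; β=-2, v≡5 (mod 7); (6|7)=-1, (5|7)=-1; sign (−1)^0·-1^-2·-1^-2 = +1.
(a,b)_43: α=2, u≡24; β=2, v≡28 (mod 43); (24|43)=+1, (28|43)=-1; sign (−1)^0·+1^2·-1^2 = +1.
(a,b)_∞: sgn(-2)=−, sgn(598)=+, so +1.
(a,b)_13: α=0, u≡6; β=3, v≡11 (mod 13); (6|13)=-1, (11|13)=-1; sign (−1)^0·-1^3·-1^0 = -1.
(a,b)_3: α=-4, u≡1; β=0, v≡1 (mod 3); (1|3)=+1, (1|3)=+1; sign (−1)^0·+1^0·+1^-4 = +1.
(a,b)_31: α=0, u≡29; β=-2, v≡5 (mod 31); (29|31)=-1, (5|31)=+1; sign (−1)^0·-1^-2·+1^0 = +1.
(a,b)_23: α=0, u≡19; β=1, v≡1 (mod 23); (19|23)=-1, (1|23)=+1; sign (−1)^0·-1^1·+1^0 = -1.
(a,b)_11: α=2, u≡5; β=2, v≡9 (mod 11); (5|11)=+1, (9|11)=+1; sign (−1)^0·+1^2·+1^2 = +1.
(a,b)_2: α=-5, β=5; u≡7, v≡3 (mod 8); ε(u)ε(v)=1·1, αω(v)=-5·1, βω(u)=5·0; sum ≡ 0  ⇒  +1.
(a,b)_19: α=0, u≡6; β=-2, v≡1 (mod 19); (6|19)=+1, (1|19)=+1; sign (−1)^0·+1^-2·+1^0 = +1.
Ram(-2, 598) = {13, 23}; no ℚ_13-point on the conic.

[13, 23]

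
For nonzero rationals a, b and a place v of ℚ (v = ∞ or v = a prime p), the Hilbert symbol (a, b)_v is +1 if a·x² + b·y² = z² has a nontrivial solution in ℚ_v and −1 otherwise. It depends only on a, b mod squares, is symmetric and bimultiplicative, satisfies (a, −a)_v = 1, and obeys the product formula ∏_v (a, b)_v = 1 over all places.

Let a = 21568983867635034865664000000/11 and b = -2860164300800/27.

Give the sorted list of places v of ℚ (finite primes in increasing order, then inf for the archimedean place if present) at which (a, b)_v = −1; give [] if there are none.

[11, 29]

(a, b) ≡ (6061, -69) mod (ℚ^×)²; places V = {2, 3, 5, 7, 11, 19, 23, 29, ∞}.
(a,b)_3: α=0, u≡1; β=-3, v≡1 (mod 3); (1|3)=+1, (1|3)=+1; sign (−1)^0·+1^-3·+1^0 = +1.
(a,b)_5: α=6, u≡1; β=2, v≡4 (mod 5); (1|5)=+1, (4|5)=+1; sign (−1)^0·+1^2·+1^6 = +1.
(a,b)_23: α=2, u≡12; β=1, v≡19 (mod 23); (12|23)=+1, (19|23)=-1; sign (−1)^0·+1^1·-1^2 = +1.
(a,b)_7: α=2, u≡5; β=0, v≡2 (mod 7); (5|7)=-1, (2|7)=+1; sign (−1)^0·-1^0·+1^2 = +1.
(a,b)_11: α=-1, u≡3; β=0, v≡8 (mod 11); (3|11)=+1, (8|11)=-1; sign (−1)^0·+1^0·-1^-1 = -1.
(a,b)_19: α=5, u≡14; β=2, v≡5 (mod 19); (14|19)=-1, (5|19)=+1; sign (−1)^0·-1^2·+1^5 = +1.
(a,b)_29: α=5, u≡7; β=2, v≡18 (mod 29); (7|29)=+1, (18|29)=-1; sign (−1)^0·+1^2·-1^5 = -1.
(a,b)_2: α=20, β=14; u≡5, v≡3 (mod 8); ε(u)ε(v)=0·1, αω(v)=20·1, βω(u)=14·1; sum ≡ 0  ⇒  +1.
(a,b)_∞: sgn(6061)=+, sgn(-69)=−, so +1.
|Ram(6061, -69)| = 2, even; anisotropic at {11, 29}.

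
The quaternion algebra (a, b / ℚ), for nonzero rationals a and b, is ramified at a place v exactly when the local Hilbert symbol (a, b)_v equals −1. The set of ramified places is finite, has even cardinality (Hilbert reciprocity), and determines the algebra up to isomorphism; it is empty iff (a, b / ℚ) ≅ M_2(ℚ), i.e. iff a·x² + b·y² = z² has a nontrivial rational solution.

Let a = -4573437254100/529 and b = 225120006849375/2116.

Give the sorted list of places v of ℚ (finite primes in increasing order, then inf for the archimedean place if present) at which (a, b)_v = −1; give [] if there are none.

[2, 11, 29, 41]

Mod squares: a ≡ -248501, b ≡ 22591. Check v ∈ {∞, 2, 3, 5, 11, 13, 19, 23, 29, 41}.
v=29: a=29^1·(≡21), b=29^1·(≡22) mod 29; (21|29)=-1, (22|29)=+1; (−1)^{1·1·14}·(-1)^1·(+1)^1 = -1.
v=3: a=3^2·(≡1), b=3^2·(≡1) mod 3; (1|3)=+1, (1|3)=+1; (−1)^{2·2·1}·(+1)^2·(+1)^2 = +1.
v=23: a=23^-2·(≡15), b=23^-2·(≡14) mod 23; (15|23)=-1, (14|23)=-1; (−1)^{-2·-2·11}·(-1)^-2·(-1)^-2 = +1.
v=5: a=5^2·(≡4), b=5^4·(≡4) mod 5; (4|5)=+1, (4|5)=+1; (−1)^{2·4·2}·(+1)^4·(+1)^2 = +1.
v=∞: -248501 < 0 and 22591 > 0  ⇒  (a,b)_∞ = +1.
v=2: v_2(a)=2, v_2(b)=-2; units ≡ 3, 7 (mod 8); ε·ε+αω+βω = 1·1+2·0+-2·1 ≡ 1  ⇒  (a,b)_2 = -1.
v=41: a=41^1·(≡6), b=41^1·(≡31) mod 41; (6|41)=-1, (31|41)=+1; (−1)^{1·1·20}·(-1)^1·(+1)^1 = -1.
v=19: a=19^1·(≡12), b=19^1·(≡7) mod 19; (12|19)=-1, (7|19)=+1; (−1)^{1·1·9}·(-1)^1·(+1)^1 = +1.
v=13: a=13^2·(≡5), b=13^0·(≡4) mod 13; (5|13)=-1, (4|13)=+1; (−1)^{2·0·6}·(-1)^0·(+1)^2 = +1.
v=11: a=11^3·(≡9), b=11^6·(≡8) mod 11; (9|11)=+1, (8|11)=-1; (−1)^{3·6·5}·(+1)^6·(-1)^3 = -1.
|Ram(-248501, 22591)| = 4, even; anisotropic at {2, 11, 29, 41}.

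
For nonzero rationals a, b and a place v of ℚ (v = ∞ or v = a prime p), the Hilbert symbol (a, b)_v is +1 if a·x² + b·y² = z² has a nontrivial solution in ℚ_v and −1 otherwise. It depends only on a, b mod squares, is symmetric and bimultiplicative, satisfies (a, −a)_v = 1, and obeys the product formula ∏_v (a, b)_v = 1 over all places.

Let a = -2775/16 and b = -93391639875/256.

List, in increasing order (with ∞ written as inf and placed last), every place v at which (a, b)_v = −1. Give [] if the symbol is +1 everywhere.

(a, b) ≡ (-111, -303195) mod (ℚ^×)²; places V = {2, 3, 5, 17, 29, 37, 41, ∞}.
(a,b)_17: α=0, u≡4; β=1, v≡13 (mod 17); (4|17)=+1, (13|17)=+1; sign (−1)^0·+1^1·+1^0 = +1.
(a,b)_41: α=0, u≡29; β=1, v≡12 (mod 41); (29|41)=-1, (12|41)=-1; sign (−1)^0·-1^1·-1^0 = -1.
(a,b)_37: α=1, u≡30; β=2, v≡17 (mod 37); (30|37)=+1, (17|37)=-1; sign (−1)^0·+1^2·-1^1 = -1.
(a,b)_∞: sgn(-111)=−, sgn(-303195)=−, so -1.
(a,b)_2: α=-4, β=-8; u≡1, v≡5 (mod 8); ε(u)ε(v)=0·0, αω(v)=-4·1, βω(u)=-8·0; sum ≡ 0  ⇒  +1.
(a,b)_5: α=2, u≡4; β=3, v≡1 (mod 5); (4|5)=+1, (1|5)=+1; sign (−1)^0·+1^3·+1^2 = +1.
(a,b)_3: α=1, u≡2; β=3, v≡2 (mod 3); (2|3)=-1, (2|3)=-1; sign (−1)^1·-1^3·-1^1 = -1.
(a,b)_29: α=0, u≡6; β=1, v≡19 (mod 29); (6|29)=+1, (19|29)=-1; sign (−1)^0·+1^1·-1^0 = +1.
|Ram(-111, -303195)| = 4, even; anisotropic at {3, 37, 41, ∞}.

[3, 37, 41, inf]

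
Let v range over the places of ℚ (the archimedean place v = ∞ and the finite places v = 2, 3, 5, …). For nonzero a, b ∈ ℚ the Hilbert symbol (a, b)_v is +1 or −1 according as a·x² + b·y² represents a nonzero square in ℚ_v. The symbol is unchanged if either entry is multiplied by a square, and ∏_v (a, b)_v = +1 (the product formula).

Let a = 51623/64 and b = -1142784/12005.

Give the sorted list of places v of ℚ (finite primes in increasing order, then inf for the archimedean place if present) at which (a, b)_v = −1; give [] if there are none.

(a, b) ≡ (143, -155) mod (ℚ^×)²; places V = {2, 3, 5, 7, 11, 13, 19, 31, ∞}.
(a,b)_2: α=-6, β=12; u≡7, v≡5 (mod 8); ε(u)ε(v)=1·0, αω(v)=-6·1, βω(u)=12·0; sum ≡ 0  ⇒  +1.
(a,b)_31: α=0, u≡4; β=1, v≡11 (mod 31); (4|31)=+1, (11|31)=-1; sign (−1)^0·+1^1·-1^0 = +1.
(a,b)_13: α=1, u≡7; β=0, v≡12 (mod 13); (7|13)=-1, (12|13)=+1; sign (−1)^0·-1^0·+1^1 = +1.
(a,b)_5: α=0, u≡2; β=-1, v≡1 (mod 5); (2|5)=-1, (1|5)=+1; sign (−1)^0·-1^-1·+1^0 = -1.
(a,b)_19: α=2, u≡15; β=0, v≡16 (mod 19); (15|19)=-1, (16|19)=+1; sign (−1)^0·-1^0·+1^2 = +1.
(a,b)_3: α=0, u≡2; β=2, v≡1 (mod 3); (2|3)=-1, (1|3)=+1; sign (−1)^0·-1^2·+1^0 = +1.
(a,b)_7: α=0, u≡5; β=-4, v≡3 (mod 7); (5|7)=-1, (3|7)=-1; sign (−1)^0·-1^-4·-1^0 = +1.
(a,b)_11: α=1, u≡2; β=0, v≡7 (mod 11); (2|11)=-1, (7|11)=-1; sign (−1)^0·-1^0·-1^1 = -1.
(a,b)_∞: sgn(143)=+, sgn(-155)=−, so +1.
|Ram(143, -155)| = 2, even; anisotropic at {5, 11}.

[5, 11]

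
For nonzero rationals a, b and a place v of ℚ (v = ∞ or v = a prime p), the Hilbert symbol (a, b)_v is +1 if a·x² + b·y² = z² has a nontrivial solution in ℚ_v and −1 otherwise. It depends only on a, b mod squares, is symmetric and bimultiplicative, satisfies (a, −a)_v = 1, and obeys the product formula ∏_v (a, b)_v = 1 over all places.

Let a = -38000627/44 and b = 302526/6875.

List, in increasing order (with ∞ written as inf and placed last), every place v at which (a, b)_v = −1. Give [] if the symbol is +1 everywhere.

[7, 19]

(a, b) ≡ (-3553, 154) mod (ℚ^×)²; places V = {2, 3, 5, 7, 11, 17, 19, ∞}.
(a,b)_5: α=0, u≡2; β=-4, v≡1 (mod 5); (2|5)=-1, (1|5)=+1; sign (−1)^0·-1^-4·+1^0 = +1.
(a,b)_11: α=-1, u≡7; β=-1, v≡9 (mod 11); (7|11)=-1, (9|11)=+1; sign (−1)^1·-1^-1·+1^-1 = +1.
(a,b)_2: α=-2, β=1; u≡7, v≡5 (mod 8); ε(u)ε(v)=1·0, αω(v)=-2·1, βω(u)=1·0; sum ≡ 0  ⇒  +1.
(a,b)_17: α=1, u≡5; β=0, v≡4 (mod 17); (5|17)=-1, (4|17)=+1; sign (−1)^0·-1^0·+1^1 = +1.
(a,b)_3: α=0, u≡2; β=2, v≡1 (mod 3); (2|3)=-1, (1|3)=+1; sign (−1)^0·-1^2·+1^0 = +1.
(a,b)_19: α=1, u≡13; β=0, v≡10 (mod 19); (13|19)=-1, (10|19)=-1; sign (−1)^0·-1^0·-1^1 = -1.
(a,b)_∞: sgn(-3553)=−, sgn(154)=+, so +1.
(a,b)_7: α=6, u≡3; β=5, v≡4 (mod 7); (3|7)=-1, (4|7)=+1; sign (−1)^0·-1^5·+1^6 = -1.
Ram(-3553, 154) = {7, 19}; no ℚ_7-point on the conic.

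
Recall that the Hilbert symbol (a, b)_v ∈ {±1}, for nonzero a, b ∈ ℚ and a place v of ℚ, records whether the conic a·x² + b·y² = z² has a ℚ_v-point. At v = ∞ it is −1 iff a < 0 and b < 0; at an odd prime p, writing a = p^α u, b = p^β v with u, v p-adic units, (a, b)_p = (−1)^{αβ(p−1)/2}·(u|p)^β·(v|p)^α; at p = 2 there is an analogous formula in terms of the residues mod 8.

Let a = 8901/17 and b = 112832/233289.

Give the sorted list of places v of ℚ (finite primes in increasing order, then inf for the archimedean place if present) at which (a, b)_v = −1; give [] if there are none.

[17, 23, 41, 43]

(a, b) ≡ (16813, 1763) mod (ℚ^×)²; places V = {2, 3, 7, 17, 23, 41, 43, ∞}.
(a,b)_41: α=0, u≡34; β=1, v≡36 (mod 41); (34|41)=-1, (36|41)=+1; sign (−1)^0·-1^1·+1^0 = -1.
(a,b)_7: α=0, u≡6; β=-2, v≡6 (mod 7); (6|7)=-1, (6|7)=-1; sign (−1)^0·-1^-2·-1^0 = +1.
(a,b)_17: α=-1, u≡10; β=0, v≡7 (mod 17); (10|17)=-1, (7|17)=-1; sign (−1)^0·-1^0·-1^-1 = -1.
(a,b)_2: α=0, β=6; u≡5, v≡3 (mod 8); ε(u)ε(v)=0·1, αω(v)=0·1, βω(u)=6·1; sum ≡ 0  ⇒  +1.
(a,b)_23: α=1, u≡16; β=-2, v≡10 (mod 23); (16|23)=+1, (10|23)=-1; sign (−1)^0·+1^-2·-1^1 = -1.
(a,b)_43: α=1, u≡40; β=1, v≡40 (mod 43); (40|43)=+1, (40|43)=+1; sign (−1)^1·+1^1·+1^1 = -1.
(a,b)_3: α=2, u≡1; β=-2, v≡2 (mod 3); (1|3)=+1, (2|3)=-1; sign (−1)^0·+1^-2·-1^2 = +1.
(a,b)_∞: sgn(16813)=+, sgn(1763)=+, so +1.
(16813, 1763 / ℚ) ramifies at {17, 23, 41, 43}: a division algebra.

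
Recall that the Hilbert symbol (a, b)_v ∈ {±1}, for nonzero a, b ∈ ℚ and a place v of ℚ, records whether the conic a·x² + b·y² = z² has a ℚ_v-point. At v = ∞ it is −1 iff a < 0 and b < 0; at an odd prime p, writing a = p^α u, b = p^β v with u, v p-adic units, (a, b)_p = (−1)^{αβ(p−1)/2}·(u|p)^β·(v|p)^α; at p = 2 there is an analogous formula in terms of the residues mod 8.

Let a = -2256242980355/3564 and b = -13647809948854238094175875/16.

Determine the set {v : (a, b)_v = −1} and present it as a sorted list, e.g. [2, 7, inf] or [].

Mod squares: a ≡ -37182145, b ≡ -198835. Check v ∈ {∞, 2, 3, 5, 7, 11, 13, 17, 19, 23, 43}.
v=2: v_2(a)=-2, v_2(b)=-4; units ≡ 7, 5 (mod 8); ε·ε+αω+βω = 1·0+-2·1+-4·0 ≡ 0  ⇒  (a,b)_2 = +1.
v=3: a=3^-4·(≡2), b=3^2·(≡2) mod 3; (2|3)=-1, (2|3)=-1; (−1)^{-4·2·1}·(-1)^2·(-1)^-4 = +1.
v=11: a=11^-1·(≡2), b=11^0·(≡9) mod 11; (2|11)=-1, (9|11)=+1; (−1)^{-1·0·5}·(-1)^0·(+1)^-1 = +1.
v=19: a=19^3·(≡6), b=19^5·(≡9) mod 19; (6|19)=+1, (9|19)=+1; (−1)^{3·5·9}·(+1)^5·(+1)^3 = -1.
v=∞: -37182145 < 0 and -198835 < 0  ⇒  (a,b)_∞ = -1.
v=5: a=5^1·(≡1), b=5^3·(≡3) mod 5; (1|5)=+1, (3|5)=-1; (−1)^{1·3·2}·(+1)^3·(-1)^1 = -1.
v=43: a=43^2·(≡10), b=43^2·(≡13) mod 43; (10|43)=+1, (13|43)=+1; (−1)^{2·2·21}·(+1)^2·(+1)^2 = +1.
v=13: a=13^1·(≡9), b=13^3·(≡2) mod 13; (9|13)=+1, (2|13)=-1; (−1)^{1·3·6}·(+1)^3·(-1)^1 = -1.
v=23: a=23^1·(≡16), b=23^3·(≡3) mod 23; (16|23)=+1, (3|23)=+1; (−1)^{1·3·11}·(+1)^3·(+1)^1 = -1.
v=17: a=17^1·(≡9), b=17^2·(≡5) mod 17; (9|17)=+1, (5|17)=-1; (−1)^{1·2·8}·(+1)^2·(-1)^1 = -1.
v=7: a=7^1·(≡5), b=7^3·(≡1) mod 7; (5|7)=-1, (1|7)=+1; (−1)^{1·3·3}·(-1)^3·(+1)^1 = +1.
Ram(-37182145, -198835) = {5, 13, 17, 19, 23, ∞}; no ℚ_5-point on the conic.

[5, 13, 17, 19, 23, inf]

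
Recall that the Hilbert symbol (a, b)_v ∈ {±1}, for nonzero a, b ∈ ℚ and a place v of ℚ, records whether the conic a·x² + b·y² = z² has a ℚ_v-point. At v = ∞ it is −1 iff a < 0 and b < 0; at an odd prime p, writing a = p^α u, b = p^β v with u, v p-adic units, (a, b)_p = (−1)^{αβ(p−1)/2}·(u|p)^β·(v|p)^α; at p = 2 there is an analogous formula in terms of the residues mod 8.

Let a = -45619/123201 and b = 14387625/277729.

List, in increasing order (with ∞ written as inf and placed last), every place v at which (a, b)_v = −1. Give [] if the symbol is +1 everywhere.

[19, 29]

(a, b) ≡ (-19, 145) mod (ℚ^×)²; places V = {2, 3, 5, 7, 13, 17, 19, 29, 31, ∞}.
(a,b)_7: α=4, u≡2; β=2, v≡6 (mod 7); (2|7)=+1, (6|7)=-1; sign (−1)^0·+1^2·-1^4 = +1.
(a,b)_13: α=-2, u≡11; β=0, v≡7 (mod 13); (11|13)=-1, (7|13)=-1; sign (−1)^0·-1^0·-1^-2 = +1.
(a,b)_31: α=0, u≡24; β=-2, v≡6 (mod 31); (24|31)=-1, (6|31)=-1; sign (−1)^0·-1^-2·-1^0 = +1.
(a,b)_17: α=0, u≡13; β=-2, v≡13 (mod 17); (13|17)=+1, (13|17)=+1; sign (−1)^0·+1^-2·+1^0 = +1.
(a,b)_19: α=1, u≡10; β=0, v≡14 (mod 19); (10|19)=-1, (14|19)=-1; sign (−1)^0·-1^0·-1^1 = -1.
(a,b)_2: α=0, β=0; u≡5, v≡1 (mod 8); ε(u)ε(v)=0·0, αω(v)=0·0, βω(u)=0·1; sum ≡ 0  ⇒  +1.
(a,b)_29: α=0, u≡3; β=1, v≡9 (mod 29); (3|29)=-1, (9|29)=+1; sign (−1)^0·-1^1·+1^0 = -1.
(a,b)_3: α=-6, u≡2; β=4, v≡1 (mod 3); (2|3)=-1, (1|3)=+1; sign (−1)^0·-1^4·+1^-6 = +1.
(a,b)_∞: sgn(-19)=−, sgn(145)=+, so +1.
(a,b)_5: α=0, u≡1; β=3, v≡4 (mod 5); (1|5)=+1, (4|5)=+1; sign (−1)^0·+1^3·+1^0 = +1.
(-19, 145 / ℚ) ramifies at {19, 29}: a division algebra.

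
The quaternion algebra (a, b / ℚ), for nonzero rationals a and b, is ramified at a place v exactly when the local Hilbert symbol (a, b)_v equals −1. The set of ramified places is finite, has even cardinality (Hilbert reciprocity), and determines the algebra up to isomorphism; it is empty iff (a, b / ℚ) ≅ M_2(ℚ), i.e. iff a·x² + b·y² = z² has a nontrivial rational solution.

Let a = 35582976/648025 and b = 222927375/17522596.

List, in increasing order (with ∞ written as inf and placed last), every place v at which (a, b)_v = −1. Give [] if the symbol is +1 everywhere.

(a, b) ≡ (429, 255) mod (ℚ^×)²; places V = {2, 3, 5, 7, 11, 13, 17, 23, ∞}.
(a,b)_13: α=1, u≡2; β=-2, v≡11 (mod 13); (2|13)=-1, (11|13)=-1; sign (−1)^0·-1^-2·-1^1 = -1.
(a,b)_2: α=10, β=-2; u≡5, v≡7 (mod 8); ε(u)ε(v)=0·1, αω(v)=10·0, βω(u)=-2·1; sum ≡ 0  ⇒  +1.
(a,b)_7: α=-2, u≡1; β=-2, v≡3 (mod 7); (1|7)=+1, (3|7)=-1; sign (−1)^0·+1^-2·-1^-2 = +1.
(a,b)_∞: sgn(429)=+, sgn(255)=+, so +1.
(a,b)_5: α=-2, u≡1; β=3, v≡4 (mod 5); (1|5)=+1, (4|5)=+1; sign (−1)^0·+1^3·+1^-2 = +1.
(a,b)_11: α=1, u≡6; β=2, v≡6 (mod 11); (6|11)=-1, (6|11)=-1; sign (−1)^0·-1^2·-1^1 = -1.
(a,b)_23: α=-2, u≡15; β=-2, v≡9 (mod 23); (15|23)=-1, (9|23)=+1; sign (−1)^0·-1^-2·+1^-2 = +1.
(a,b)_17: α=0, u≡2; β=3, v≡15 (mod 17); (2|17)=+1, (15|17)=+1; sign (−1)^0·+1^3·+1^0 = +1.
(a,b)_3: α=5, u≡2; β=1, v≡1 (mod 3); (2|3)=-1, (1|3)=+1; sign (−1)^1·-1^1·+1^5 = +1.
Ram(429, 255) = {11, 13}; no ℚ_11-point on the conic.

[11, 13]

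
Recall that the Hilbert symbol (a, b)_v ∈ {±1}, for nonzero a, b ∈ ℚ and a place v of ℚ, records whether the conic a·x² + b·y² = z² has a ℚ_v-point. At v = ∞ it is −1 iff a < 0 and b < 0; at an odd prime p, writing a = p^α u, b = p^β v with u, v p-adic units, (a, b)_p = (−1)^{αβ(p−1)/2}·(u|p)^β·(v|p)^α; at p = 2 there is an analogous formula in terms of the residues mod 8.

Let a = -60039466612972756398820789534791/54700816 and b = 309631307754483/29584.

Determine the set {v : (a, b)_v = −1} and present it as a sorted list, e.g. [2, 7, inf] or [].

Mod squares: a ≡ -1845831, b ≡ 5821467. Check v ∈ {∞, 2, 3, 11, 13, 17, 19, 31, 41, 43, 47, 53}.
v=13: a=13^5·(≡9), b=13^2·(≡11) mod 13; (9|13)=+1, (11|13)=-1; (−1)^{5·2·6}·(+1)^2·(-1)^5 = -1.
v=47: a=47^3·(≡46), b=47^1·(≡4) mod 47; (46|47)=-1, (4|47)=+1; (−1)^{3·1·23}·(-1)^1·(+1)^3 = +1.
v=3: a=3^3·(≡2), b=3^3·(≡2) mod 3; (2|3)=-1, (2|3)=-1; (−1)^{3·3·1}·(-1)^3·(-1)^3 = -1.
v=∞: -1845831 < 0 and 5821467 > 0  ⇒  (a,b)_∞ = +1.
v=2: v_2(a)=-4, v_2(b)=-4; units ≡ 1, 3 (mod 8); ε·ε+αω+βω = 0·1+-4·1+-4·0 ≡ 0  ⇒  (a,b)_2 = +1.
v=41: a=41^2·(≡28), b=41^1·(≡40) mod 41; (28|41)=-1, (40|41)=+1; (−1)^{2·1·20}·(-1)^1·(+1)^2 = -1.
v=11: a=11^2·(≡7), b=11^2·(≡1) mod 11; (7|11)=-1, (1|11)=+1; (−1)^{2·2·5}·(-1)^2·(+1)^2 = +1.
v=17: a=17^2·(≡5), b=17^2·(≡16) mod 17; (5|17)=-1, (16|17)=+1; (−1)^{2·2·8}·(-1)^2·(+1)^2 = +1.
v=43: a=43^-4·(≡20), b=43^-2·(≡23) mod 43; (20|43)=-1, (23|43)=+1; (−1)^{-4·-2·21}·(-1)^-2·(+1)^-4 = +1.
v=31: a=31^2·(≡25), b=31^0·(≡14) mod 31; (25|31)=+1, (14|31)=+1; (−1)^{2·0·15}·(+1)^0·(+1)^2 = +1.
v=19: a=19^3·(≡1), b=19^1·(≡10) mod 19; (1|19)=+1, (10|19)=-1; (−1)^{3·1·9}·(+1)^1·(-1)^3 = +1.
v=53: a=53^3·(≡28), b=53^1·(≡2) mod 53; (28|53)=+1, (2|53)=-1; (−1)^{3·1·26}·(+1)^1·(-1)^3 = -1.
(-1845831, 5821467 / ℚ) ramifies at {3, 13, 41, 53}: a division algebra.

[3, 13, 41, 53]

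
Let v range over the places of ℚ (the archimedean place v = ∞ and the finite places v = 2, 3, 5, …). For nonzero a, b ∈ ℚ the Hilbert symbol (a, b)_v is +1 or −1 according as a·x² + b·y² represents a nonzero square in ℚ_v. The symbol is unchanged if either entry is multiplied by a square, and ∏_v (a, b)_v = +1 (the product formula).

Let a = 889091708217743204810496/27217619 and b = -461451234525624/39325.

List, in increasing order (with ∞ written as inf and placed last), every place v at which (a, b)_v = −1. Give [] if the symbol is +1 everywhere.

Mod squares: a ≡ 4389, b ≡ -598. Check v ∈ {∞, 2, 3, 5, 7, 11, 13, 19, 23}.
v=5: a=5^0·(≡4), b=5^-2·(≡2) mod 5; (4|5)=+1, (2|5)=-1; (−1)^{0·-2·2}·(+1)^-2·(-1)^0 = +1.
v=11: a=11^-5·(≡9), b=11^-2·(≡7) mod 11; (9|11)=+1, (7|11)=-1; (−1)^{-5·-2·5}·(+1)^-2·(-1)^-5 = -1.
v=∞: 4389 > 0 and -598 < 0  ⇒  (a,b)_∞ = +1.
v=19: a=19^3·(≡12), b=19^2·(≡15) mod 19; (12|19)=-1, (15|19)=-1; (−1)^{3·2·9}·(-1)^2·(-1)^3 = -1.
v=3: a=3^19·(≡2), b=3^10·(≡2) mod 3; (2|3)=-1, (2|3)=-1; (−1)^{19·10·1}·(-1)^10·(-1)^19 = -1.
v=13: a=13^-2·(≡6), b=13^-1·(≡11) mod 13; (6|13)=-1, (11|13)=-1; (−1)^{-2·-1·6}·(-1)^-1·(-1)^-2 = -1.
v=7: a=7^7·(≡4), b=7^6·(≡4) mod 7; (4|7)=+1, (4|7)=+1; (−1)^{7·6·3}·(+1)^6·(+1)^7 = +1.
v=23: a=23^2·(≡17), b=23^1·(≡5) mod 23; (17|23)=-1, (5|23)=-1; (−1)^{2·1·11}·(-1)^1·(-1)^2 = -1.
v=2: v_2(a)=8, v_2(b)=3; units ≡ 5, 5 (mod 8); ε·ε+αω+βω = 0·0+8·1+3·1 ≡ 1  ⇒  (a,b)_2 = -1.
(4389, -598 / ℚ) ramifies at {2, 3, 11, 13, 19, 23}: a division algebra.

[2, 3, 11, 13, 19, 23]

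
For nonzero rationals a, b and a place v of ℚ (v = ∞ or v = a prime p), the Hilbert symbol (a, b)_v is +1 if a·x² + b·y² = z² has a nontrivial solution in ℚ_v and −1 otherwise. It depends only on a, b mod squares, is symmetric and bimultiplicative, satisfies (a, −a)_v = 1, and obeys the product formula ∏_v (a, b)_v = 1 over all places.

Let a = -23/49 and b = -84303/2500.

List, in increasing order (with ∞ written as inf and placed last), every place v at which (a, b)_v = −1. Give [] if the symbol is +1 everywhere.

Mod squares: a ≡ -23, b ≡ -9367. Check v ∈ {∞, 2, 3, 5, 7, 17, 19, 23, 29}.
v=23: a=23^1·(≡15), b=23^0·(≡11) mod 23; (15|23)=-1, (11|23)=-1; (−1)^{1·0·11}·(-1)^0·(-1)^1 = -1.
v=2: v_2(a)=0, v_2(b)=-2; units ≡ 1, 1 (mod 8); ε·ε+αω+βω = 0·0+0·0+-2·0 ≡ 0  ⇒  (a,b)_2 = +1.
v=29: a=29^0·(≡9), b=29^1·(≡23) mod 29; (9|29)=+1, (23|29)=+1; (−1)^{0·1·14}·(+1)^1·(+1)^0 = +1.
v=3: a=3^0·(≡1), b=3^2·(≡2) mod 3; (1|3)=+1, (2|3)=-1; (−1)^{0·2·1}·(+1)^2·(-1)^0 = +1.
v=17: a=17^0·(≡3), b=17^1·(≡5) mod 17; (3|17)=-1, (5|17)=-1; (−1)^{0·1·8}·(-1)^1·(-1)^0 = -1.
v=∞: -23 < 0 and -9367 < 0  ⇒  (a,b)_∞ = -1.
v=7: a=7^-2·(≡5), b=7^0·(≡5) mod 7; (5|7)=-1, (5|7)=-1; (−1)^{-2·0·3}·(-1)^0·(-1)^-2 = +1.
v=5: a=5^0·(≡3), b=5^-4·(≡3) mod 5; (3|5)=-1, (3|5)=-1; (−1)^{0·-4·2}·(-1)^-4·(-1)^0 = +1.
v=19: a=19^0·(≡10), b=19^1·(≡6) mod 19; (10|19)=-1, (6|19)=+1; (−1)^{0·1·9}·(-1)^1·(+1)^0 = -1.
Ram(-23, -9367) = {17, 19, 23, ∞}; no ℚ_17-point on the conic.

[17, 19, 23, inf]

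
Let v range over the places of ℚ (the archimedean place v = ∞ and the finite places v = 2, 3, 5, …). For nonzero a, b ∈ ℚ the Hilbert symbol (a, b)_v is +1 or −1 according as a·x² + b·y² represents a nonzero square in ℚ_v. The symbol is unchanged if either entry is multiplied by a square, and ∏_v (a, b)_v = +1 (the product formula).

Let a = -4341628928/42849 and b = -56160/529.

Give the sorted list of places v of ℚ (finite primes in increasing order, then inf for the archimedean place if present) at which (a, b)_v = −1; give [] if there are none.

Mod squares: a ≡ -2, b ≡ -390. Check v ∈ {∞, 2, 3, 5, 7, 13, 23}.
v=5: a=5^0·(≡3), b=5^1·(≡2) mod 5; (3|5)=-1, (2|5)=-1; (−1)^{0·1·2}·(-1)^1·(-1)^0 = -1.
v=3: a=3^-4·(≡1), b=3^3·(≡2) mod 3; (1|3)=+1, (2|3)=-1; (−1)^{-4·3·1}·(+1)^3·(-1)^-4 = +1.
v=∞: -2 < 0 and -390 < 0  ⇒  (a,b)_∞ = -1.
v=13: a=13^2·(≡7), b=13^1·(≡1) mod 13; (7|13)=-1, (1|13)=+1; (−1)^{2·1·6}·(-1)^1·(+1)^2 = -1.
v=2: v_2(a)=19, v_2(b)=5; units ≡ 7, 5 (mod 8); ε·ε+αω+βω = 1·0+19·1+5·0 ≡ 1  ⇒  (a,b)_2 = -1.
v=7: a=7^2·(≡6), b=7^0·(≡2) mod 7; (6|7)=-1, (2|7)=+1; (−1)^{2·0·3}·(-1)^0·(+1)^2 = +1.
v=23: a=23^-2·(≡17), b=23^-2·(≡6) mod 23; (17|23)=-1, (6|23)=+1; (−1)^{-2·-2·11}·(-1)^-2·(+1)^-2 = +1.
|Ram(-2, -390)| = 4, even; anisotropic at {2, 5, 13, ∞}.

[2, 5, 13, inf]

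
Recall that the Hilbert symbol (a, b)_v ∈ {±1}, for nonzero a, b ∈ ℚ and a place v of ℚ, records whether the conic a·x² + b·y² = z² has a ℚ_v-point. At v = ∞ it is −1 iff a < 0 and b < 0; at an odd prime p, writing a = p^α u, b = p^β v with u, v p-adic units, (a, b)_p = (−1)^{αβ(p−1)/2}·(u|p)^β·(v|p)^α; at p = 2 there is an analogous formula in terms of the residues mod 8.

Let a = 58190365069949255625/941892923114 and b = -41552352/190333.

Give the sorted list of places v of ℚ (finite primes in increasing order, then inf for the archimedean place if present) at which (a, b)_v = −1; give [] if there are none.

(a, b) ≡ (12920986, -416806) mod (ℚ^×)²; places V = {2, 3, 5, 11, 13, 17, 23, 31, 41, ∞}.
(a,b)_∞: sgn(12920986)=+, sgn(-416806)=−, so +1.
(a,b)_23: α=3, u≡10; β=1, v≡9 (mod 23); (10|23)=-1, (9|23)=+1; sign (−1)^1·-1^1·+1^3 = +1.
(a,b)_31: α=1, u≡12; β=0, v≡2 (mod 31); (12|31)=-1, (2|31)=+1; sign (−1)^0·-1^0·+1^1 = +1.
(a,b)_17: α=3, u≡6; β=1, v≡4 (mod 17); (6|17)=-1, (4|17)=+1; sign (−1)^0·-1^1·+1^3 = -1.
(a,b)_13: α=-3, u≡8; β=-1, v≡1 (mod 13); (8|13)=-1, (1|13)=+1; sign (−1)^0·-1^-1·+1^-3 = -1.
(a,b)_11: α=-8, u≡4; β=-4, v≡8 (mod 11); (4|11)=+1, (8|11)=-1; sign (−1)^0·+1^-4·-1^-8 = +1.
(a,b)_5: α=4, u≡1; β=0, v≡1 (mod 5); (1|5)=+1, (1|5)=+1; sign (−1)^0·+1^0·+1^4 = +1.
(a,b)_41: α=3, u≡9; β=1, v≡23 (mod 41); (9|41)=+1, (23|41)=+1; sign (−1)^0·+1^1·+1^3 = +1.
(a,b)_3: α=6, u≡1; β=4, v≡2 (mod 3); (1|3)=+1, (2|3)=-1; sign (−1)^0·+1^4·-1^6 = +1.
(a,b)_2: α=-1, β=5; u≡5, v≡5 (mod 8); ε(u)ε(v)=0·0, αω(v)=-1·1, βω(u)=5·1; sum ≡ 0  ⇒  +1.
(12920986, -416806 / ℚ) ramifies at {13, 17}: a division algebra.

[13, 17]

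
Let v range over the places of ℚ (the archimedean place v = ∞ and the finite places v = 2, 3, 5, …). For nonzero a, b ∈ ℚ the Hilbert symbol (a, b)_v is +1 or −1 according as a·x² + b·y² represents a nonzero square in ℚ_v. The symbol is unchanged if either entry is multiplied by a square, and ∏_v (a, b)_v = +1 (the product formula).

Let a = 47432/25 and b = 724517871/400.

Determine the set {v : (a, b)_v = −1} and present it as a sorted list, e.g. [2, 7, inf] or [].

[3, 11]

Mod squares: a ≡ 2, b ≡ 231. Check v ∈ {∞, 2, 3, 5, 7, 11, 23}.
v=3: a=3^0·(≡2), b=3^1·(≡2) mod 3; (2|3)=-1, (2|3)=-1; (−1)^{0·1·1}·(-1)^1·(-1)^0 = -1.
v=7: a=7^2·(≡4), b=7^3·(≡5) mod 7; (4|7)=+1, (5|7)=-1; (−1)^{2·3·3}·(+1)^3·(-1)^2 = +1.
v=∞: 2 > 0 and 231 > 0  ⇒  (a,b)_∞ = +1.
v=2: v_2(a)=3, v_2(b)=-4; units ≡ 1, 7 (mod 8); ε·ε+αω+βω = 0·1+3·0+-4·0 ≡ 0  ⇒  (a,b)_2 = +1.
v=11: a=11^2·(≡6), b=11^3·(≡7) mod 11; (6|11)=-1, (7|11)=-1; (−1)^{2·3·5}·(-1)^3·(-1)^2 = -1.
v=23: a=23^0·(≡3), b=23^2·(≡2) mod 23; (3|23)=+1, (2|23)=+1; (−1)^{0·2·11}·(+1)^2·(+1)^0 = +1.
v=5: a=5^-2·(≡2), b=5^-2·(≡1) mod 5; (2|5)=-1, (1|5)=+1; (−1)^{-2·-2·2}·(-1)^-2·(+1)^-2 = +1.
(2, 231 / ℚ) ramifies at {3, 11}: a division algebra.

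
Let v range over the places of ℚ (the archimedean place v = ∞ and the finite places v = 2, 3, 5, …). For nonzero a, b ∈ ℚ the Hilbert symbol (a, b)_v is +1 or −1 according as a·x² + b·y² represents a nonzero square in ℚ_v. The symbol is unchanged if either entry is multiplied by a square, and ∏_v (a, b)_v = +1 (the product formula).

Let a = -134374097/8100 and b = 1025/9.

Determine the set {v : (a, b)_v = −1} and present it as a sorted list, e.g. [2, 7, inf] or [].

(a, b) ≡ (-473, 41) mod (ℚ^×)²; places V = {2, 3, 5, 11, 13, 41, 43, ∞}.
(a,b)_5: α=-2, u≡2; β=2, v≡4 (mod 5); (2|5)=-1, (4|5)=+1; sign (−1)^0·-1^2·+1^-2 = +1.
(a,b)_13: α=2, u≡6; β=0, v≡7 (mod 13); (6|13)=-1, (7|13)=-1; sign (−1)^0·-1^0·-1^2 = +1.
(a,b)_2: α=-2, β=0; u≡7, v≡1 (mod 8); ε(u)ε(v)=1·0, αω(v)=-2·0, βω(u)=0·0; sum ≡ 0  ⇒  +1.
(a,b)_43: α=1, u≡19; β=0, v≡4 (mod 43); (19|43)=-1, (4|43)=+1; sign (−1)^0·-1^0·+1^1 = +1.
(a,b)_∞: sgn(-473)=−, sgn(41)=+, so +1.
(a,b)_11: α=1, u≡9; β=0, v≡10 (mod 11); (9|11)=+1, (10|11)=-1; sign (−1)^0·+1^0·-1^1 = -1.
(a,b)_3: α=-4, u≡1; β=-2, v≡2 (mod 3); (1|3)=+1, (2|3)=-1; sign (−1)^0·+1^-2·-1^-4 = +1.
(a,b)_41: α=2, u≡38; β=1, v≡21 (mod 41); (38|41)=-1, (21|41)=+1; sign (−1)^0·-1^1·+1^2 = -1.
(-473, 41 / ℚ) ramifies at {11, 41}: a division algebra.

[11, 41]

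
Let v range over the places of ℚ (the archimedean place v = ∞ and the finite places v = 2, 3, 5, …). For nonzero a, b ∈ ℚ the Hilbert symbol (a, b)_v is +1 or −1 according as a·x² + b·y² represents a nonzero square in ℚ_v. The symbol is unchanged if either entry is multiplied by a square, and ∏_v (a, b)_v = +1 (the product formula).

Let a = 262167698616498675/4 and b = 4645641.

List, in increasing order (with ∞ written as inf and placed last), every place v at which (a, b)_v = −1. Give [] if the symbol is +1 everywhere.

[3, 11, 13, 17]

Mod squares: a ≡ 1547, b ≡ 561. Check v ∈ {∞, 2, 3, 5, 7, 11, 13, 17}.
v=5: a=5^2·(≡3), b=5^0·(≡1) mod 5; (3|5)=-1, (1|5)=+1; (−1)^{2·0·2}·(-1)^0·(+1)^2 = +1.
v=3: a=3^4·(≡2), b=3^1·(≡1) mod 3; (2|3)=-1, (1|3)=+1; (−1)^{4·1·1}·(-1)^1·(+1)^4 = -1.
v=13: a=13^3·(≡6), b=13^2·(≡7) mod 13; (6|13)=-1, (7|13)=-1; (−1)^{3·2·6}·(-1)^2·(-1)^3 = -1.
v=17: a=17^5·(≡12), b=17^1·(≡15) mod 17; (12|17)=-1, (15|17)=+1; (−1)^{5·1·8}·(-1)^1·(+1)^5 = -1.
v=2: v_2(a)=-2, v_2(b)=0; units ≡ 3, 1 (mod 8); ε·ε+αω+βω = 1·0+-2·0+0·1 ≡ 0  ⇒  (a,b)_2 = +1.
v=11: a=11^2·(≡7), b=11^1·(≡8) mod 11; (7|11)=-1, (8|11)=-1; (−1)^{2·1·5}·(-1)^1·(-1)^2 = -1.
v=∞: 1547 > 0 and 561 > 0  ⇒  (a,b)_∞ = +1.
v=7: a=7^3·(≡2), b=7^2·(≡1) mod 7; (2|7)=+1, (1|7)=+1; (−1)^{3·2·3}·(+1)^2·(+1)^3 = +1.
|Ram(1547, 561)| = 4, even; anisotropic at {3, 11, 13, 17}.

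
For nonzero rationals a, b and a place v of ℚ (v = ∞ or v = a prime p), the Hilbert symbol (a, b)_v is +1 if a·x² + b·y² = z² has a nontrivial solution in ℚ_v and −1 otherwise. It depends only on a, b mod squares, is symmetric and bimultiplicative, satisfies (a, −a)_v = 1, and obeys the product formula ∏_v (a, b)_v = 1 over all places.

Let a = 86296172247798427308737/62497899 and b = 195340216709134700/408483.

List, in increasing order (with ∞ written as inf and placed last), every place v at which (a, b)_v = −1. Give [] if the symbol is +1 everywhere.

(a, b) ≡ (54723, 609) mod (ℚ^×)²; places V = {2, 3, 5, 7, 17, 29, 37, 41, 59, ∞}.
(a,b)_7: α=8, u≡2; β=5, v≡6 (mod 7); (2|7)=+1, (6|7)=-1; sign (−1)^0·+1^5·-1^8 = +1.
(a,b)_3: α=-7, u≡1; β=-5, v≡2 (mod 3); (1|3)=+1, (2|3)=-1; sign (−1)^1·+1^-5·-1^-7 = +1.
(a,b)_∞: sgn(54723)=+, sgn(609)=+, so +1.
(a,b)_5: α=0, u≡3; β=2, v≡1 (mod 5); (3|5)=-1, (1|5)=+1; sign (−1)^0·-1^2·+1^0 = +1.
(a,b)_29: α=3, u≡12; β=3, v≡21 (mod 29); (12|29)=-1, (21|29)=-1; sign (−1)^0·-1^3·-1^3 = +1.
(a,b)_2: α=0, β=2; u≡3, v≡1 (mod 8); ε(u)ε(v)=1·0, αω(v)=0·0, βω(u)=2·1; sum ≡ 0  ⇒  +1.
(a,b)_41: α=-2, u≡38; β=-2, v≡24 (mod 41); (38|41)=-1, (24|41)=-1; sign (−1)^0·-1^-2·-1^-2 = +1.
(a,b)_37: α=3, u≡28; β=2, v≡35 (mod 37); (28|37)=+1, (35|37)=-1; sign (−1)^0·+1^2·-1^3 = -1.
(a,b)_17: α=-1, u≡12; β=0, v≡6 (mod 17); (12|17)=-1, (6|17)=-1; sign (−1)^0·-1^0·-1^-1 = -1.
(a,b)_59: α=4, u≡43; β=2, v≡28 (mod 59); (43|59)=-1, (28|59)=+1; sign (−1)^0·-1^2·+1^4 = +1.
(54723, 609 / ℚ) ramifies at {17, 37}: a division algebra.

[17, 37]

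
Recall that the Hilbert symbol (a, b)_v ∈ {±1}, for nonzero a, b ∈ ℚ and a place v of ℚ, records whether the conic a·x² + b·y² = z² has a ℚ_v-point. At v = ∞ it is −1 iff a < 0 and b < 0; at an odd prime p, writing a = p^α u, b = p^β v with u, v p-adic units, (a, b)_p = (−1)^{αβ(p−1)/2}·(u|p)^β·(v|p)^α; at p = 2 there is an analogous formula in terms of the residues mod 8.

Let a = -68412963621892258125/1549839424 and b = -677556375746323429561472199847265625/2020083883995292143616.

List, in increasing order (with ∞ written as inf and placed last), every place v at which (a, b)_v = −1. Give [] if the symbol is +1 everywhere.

Mod squares: a ≡ -53, b ≡ -62169. Check v ∈ {∞, 2, 3, 5, 7, 17, 19, 23, 29, 37, 43, 53}.
v=7: a=7^-2·(≡3), b=7^-4·(≡5) mod 7; (3|7)=-1, (5|7)=-1; (−1)^{-2·-4·3}·(-1)^-4·(-1)^-2 = +1.
v=53: a=53^3·(≡9), b=53^5·(≡43) mod 53; (9|53)=+1, (43|53)=+1; (−1)^{3·5·26}·(+1)^5·(+1)^3 = +1.
v=43: a=43^2·(≡30), b=43^4·(≡16) mod 43; (30|43)=-1, (16|43)=+1; (−1)^{2·4·21}·(-1)^4·(+1)^2 = +1.
v=2: v_2(a)=-6, v_2(b)=-12; units ≡ 3, 7 (mod 8); ε·ε+αω+βω = 1·1+-6·0+-12·1 ≡ 1  ⇒  (a,b)_2 = -1.
v=19: a=19^-2·(≡17), b=19^-4·(≡8) mod 19; (17|19)=+1, (8|19)=-1; (−1)^{-2·-4·9}·(+1)^-4·(-1)^-2 = +1.
v=3: a=3^2·(≡1), b=3^5·(≡1) mod 3; (1|3)=+1, (1|3)=+1; (−1)^{2·5·1}·(+1)^5·(+1)^2 = +1.
v=5: a=5^4·(≡3), b=5^8·(≡1) mod 5; (3|5)=-1, (1|5)=+1; (−1)^{4·8·2}·(-1)^8·(+1)^4 = +1.
v=23: a=23^2·(≡12), b=23^3·(≡20) mod 23; (12|23)=+1, (20|23)=-1; (−1)^{2·3·11}·(+1)^3·(-1)^2 = +1.
v=17: a=17^4·(≡9), b=17^7·(≡15) mod 17; (9|17)=+1, (15|17)=+1; (−1)^{4·7·8}·(+1)^7·(+1)^4 = +1.
v=29: a=29^0·(≡24), b=29^-2·(≡28) mod 29; (24|29)=+1, (28|29)=+1; (−1)^{0·-2·14}·(+1)^-2·(+1)^0 = +1.
v=37: a=37^-2·(≡4), b=37^-4·(≡9) mod 37; (4|37)=+1, (9|37)=+1; (−1)^{-2·-4·18}·(+1)^-4·(+1)^-2 = +1.
v=∞: -53 < 0 and -62169 < 0  ⇒  (a,b)_∞ = -1.
(-53, -62169 / ℚ) ramifies at {2, ∞}: a division algebra.

[2, inf]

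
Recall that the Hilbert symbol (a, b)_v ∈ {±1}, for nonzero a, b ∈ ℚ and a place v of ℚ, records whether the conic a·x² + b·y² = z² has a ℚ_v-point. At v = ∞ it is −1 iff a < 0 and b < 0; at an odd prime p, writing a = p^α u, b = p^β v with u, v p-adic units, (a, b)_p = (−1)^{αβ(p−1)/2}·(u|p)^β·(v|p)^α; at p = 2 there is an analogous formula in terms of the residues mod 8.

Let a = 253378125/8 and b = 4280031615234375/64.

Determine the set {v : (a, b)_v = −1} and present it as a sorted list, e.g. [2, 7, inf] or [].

Mod squares: a ≡ 10010, b ≡ 15. Check v ∈ {∞, 2, 3, 5, 7, 11, 13}.
v=3: a=3^4·(≡2), b=3^7·(≡2) mod 3; (2|3)=-1, (2|3)=-1; (−1)^{4·7·1}·(-1)^7·(-1)^4 = -1.
v=11: a=11^1·(≡7), b=11^2·(≡4) mod 11; (7|11)=-1, (4|11)=+1; (−1)^{1·2·5}·(-1)^2·(+1)^1 = +1.
v=2: v_2(a)=-3, v_2(b)=-6; units ≡ 5, 7 (mod 8); ε·ε+αω+βω = 0·1+-3·0+-6·1 ≡ 0  ⇒  (a,b)_2 = +1.
v=5: a=5^5·(≡2), b=5^9·(≡3) mod 5; (2|5)=-1, (3|5)=-1; (−1)^{5·9·2}·(-1)^9·(-1)^5 = +1.
v=∞: 10010 > 0 and 15 > 0  ⇒  (a,b)_∞ = +1.
v=13: a=13^1·(≡3), b=13^2·(≡11) mod 13; (3|13)=+1, (11|13)=-1; (−1)^{1·2·6}·(+1)^2·(-1)^1 = -1.
v=7: a=7^1·(≡1), b=7^2·(≡1) mod 7; (1|7)=+1, (1|7)=+1; (−1)^{1·2·3}·(+1)^2·(+1)^1 = +1.
Ram(10010, 15) = {3, 13}; no ℚ_3-point on the conic.

[3, 13]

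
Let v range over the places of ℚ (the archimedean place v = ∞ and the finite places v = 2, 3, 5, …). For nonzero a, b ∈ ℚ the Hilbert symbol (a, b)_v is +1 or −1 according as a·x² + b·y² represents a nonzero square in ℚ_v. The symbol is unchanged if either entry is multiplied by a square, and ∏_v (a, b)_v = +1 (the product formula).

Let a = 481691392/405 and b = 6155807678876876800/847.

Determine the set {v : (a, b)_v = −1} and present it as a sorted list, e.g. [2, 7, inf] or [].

Mod squares: a ≡ 9408035, b ≡ 91. Check v ∈ {∞, 2, 3, 5, 7, 11, 13, 23, 29, 31}.
v=∞: 9408035 > 0 and 91 > 0  ⇒  (a,b)_∞ = +1.
v=31: a=31^1·(≡27), b=31^2·(≡11) mod 31; (27|31)=-1, (11|31)=-1; (−1)^{1·2·15}·(-1)^2·(-1)^1 = -1.
v=7: a=7^1·(≡3), b=7^-1·(≡5) mod 7; (3|7)=-1, (5|7)=-1; (−1)^{1·-1·3}·(-1)^-1·(-1)^1 = -1.
v=5: a=5^-1·(≡2), b=5^2·(≡1) mod 5; (2|5)=-1, (1|5)=+1; (−1)^{-1·2·2}·(-1)^2·(+1)^-1 = +1.
v=13: a=13^1·(≡6), b=13^3·(≡5) mod 13; (6|13)=-1, (5|13)=-1; (−1)^{1·3·6}·(-1)^3·(-1)^1 = +1.
v=23: a=23^1·(≡16), b=23^2·(≡10) mod 23; (16|23)=+1, (10|23)=-1; (−1)^{1·2·11}·(+1)^2·(-1)^1 = -1.
v=3: a=3^-4·(≡2), b=3^0·(≡1) mod 3; (2|3)=-1, (1|3)=+1; (−1)^{-4·0·1}·(-1)^0·(+1)^-4 = +1.
v=29: a=29^1·(≡21), b=29^2·(≡7) mod 29; (21|29)=-1, (7|29)=+1; (−1)^{1·2·14}·(-1)^2·(+1)^1 = +1.
v=2: v_2(a)=8, v_2(b)=18; units ≡ 3, 3 (mod 8); ε·ε+αω+βω = 1·1+8·1+18·1 ≡ 1  ⇒  (a,b)_2 = -1.
v=11: a=11^0·(≡8), b=11^-2·(≡3) mod 11; (8|11)=-1, (3|11)=+1; (−1)^{0·-2·5}·(-1)^-2·(+1)^0 = +1.
Ram(9408035, 91) = {2, 7, 23, 31}; no ℚ_2-point on the conic.

[2, 7, 23, 31]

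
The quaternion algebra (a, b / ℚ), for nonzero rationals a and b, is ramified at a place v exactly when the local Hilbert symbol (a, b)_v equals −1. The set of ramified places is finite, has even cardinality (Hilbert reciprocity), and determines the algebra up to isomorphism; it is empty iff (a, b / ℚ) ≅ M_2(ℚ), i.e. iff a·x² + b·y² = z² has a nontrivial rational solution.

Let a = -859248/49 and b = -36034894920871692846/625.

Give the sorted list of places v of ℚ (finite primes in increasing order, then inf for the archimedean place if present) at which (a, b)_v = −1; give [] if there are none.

(a, b) ≡ (-663, -277134) mod (ℚ^×)²; places V = {2, 3, 5, 7, 11, 13, 17, 19, ∞}.
(a,b)_2: α=4, β=1; u≡1, v≡1 (mod 8); ε(u)ε(v)=0·0, αω(v)=4·0, βω(u)=1·0; sum ≡ 0  ⇒  +1.
(a,b)_3: α=5, u≡1; β=9, v≡1 (mod 3); (1|3)=+1, (1|3)=+1; sign (−1)^1·+1^9·+1^5 = -1.
(a,b)_19: α=0, u≡18; β=1, v≡17 (mod 19); (18|19)=-1, (17|19)=+1; sign (−1)^0·-1^1·+1^0 = -1.
(a,b)_∞: sgn(-663)=−, sgn(-277134)=−, so -1.
(a,b)_11: α=0, u≡10; β=1, v≡10 (mod 11); (10|11)=-1, (10|11)=-1; sign (−1)^0·-1^1·-1^0 = -1.
(a,b)_17: α=1, u≡10; β=3, v≡1 (mod 17); (10|17)=-1, (1|17)=+1; sign (−1)^0·-1^3·+1^1 = -1.
(a,b)_13: α=1, u≡10; β=5, v≡5 (mod 13); (10|13)=+1, (5|13)=-1; sign (−1)^0·+1^5·-1^1 = -1.
(a,b)_5: α=0, u≡3; β=-4, v≡4 (mod 5); (3|5)=-1, (4|5)=+1; sign (−1)^0·-1^-4·+1^0 = +1.
(a,b)_7: α=-2, u≡2; β=4, v≡6 (mod 7); (2|7)=+1, (6|7)=-1; sign (−1)^0·+1^4·-1^-2 = +1.
(-663, -277134 / ℚ) ramifies at {3, 11, 13, 17, 19, ∞}: a division algebra.

[3, 11, 13, 17, 19, inf]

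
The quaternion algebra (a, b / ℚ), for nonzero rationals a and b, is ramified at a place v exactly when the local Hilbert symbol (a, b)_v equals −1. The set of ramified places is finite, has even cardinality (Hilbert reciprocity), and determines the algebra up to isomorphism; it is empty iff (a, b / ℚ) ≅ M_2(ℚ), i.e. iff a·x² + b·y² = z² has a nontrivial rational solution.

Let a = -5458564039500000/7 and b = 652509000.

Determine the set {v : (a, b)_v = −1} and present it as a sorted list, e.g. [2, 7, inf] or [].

(a, b) ≡ (-546, 4290) mod (ℚ^×)²; places V = {2, 3, 5, 7, 11, 13, ∞}.
(a,b)_13: α=5, u≡3; β=3, v≡2 (mod 13); (3|13)=+1, (2|13)=-1; sign (−1)^0·+1^3·-1^5 = -1.
(a,b)_2: α=5, β=3; u≡7, v≡1 (mod 8); ε(u)ε(v)=1·0, αω(v)=5·0, βω(u)=3·0; sum ≡ 0  ⇒  +1.
(a,b)_11: α=2, u≡4; β=1, v≡4 (mod 11); (4|11)=+1, (4|11)=+1; sign (−1)^0·+1^1·+1^2 = +1.
(a,b)_7: α=-1, u≡5; β=0, v≡3 (mod 7); (5|7)=-1, (3|7)=-1; sign (−1)^0·-1^0·-1^-1 = -1.
(a,b)_3: α=5, u≡1; β=3, v≡2 (mod 3); (1|3)=+1, (2|3)=-1; sign (−1)^1·+1^3·-1^5 = +1.
(a,b)_∞: sgn(-546)=−, sgn(4290)=+, so +1.
(a,b)_5: α=6, u≡1; β=3, v≡2 (mod 5); (1|5)=+1, (2|5)=-1; sign (−1)^0·+1^3·-1^6 = +1.
|Ram(-546, 4290)| = 2, even; anisotropic at {7, 13}.

[7, 13]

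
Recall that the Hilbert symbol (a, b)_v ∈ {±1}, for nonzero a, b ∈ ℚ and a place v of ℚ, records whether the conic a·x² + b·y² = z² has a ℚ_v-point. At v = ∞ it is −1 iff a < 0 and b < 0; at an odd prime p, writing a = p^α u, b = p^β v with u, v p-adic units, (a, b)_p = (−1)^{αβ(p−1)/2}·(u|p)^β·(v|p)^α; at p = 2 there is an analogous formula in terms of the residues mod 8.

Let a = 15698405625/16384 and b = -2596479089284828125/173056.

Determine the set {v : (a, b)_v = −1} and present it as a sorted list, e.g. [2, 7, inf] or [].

[]

(a, b) ≡ (969, -69) mod (ℚ^×)²; places V = {2, 3, 5, 7, 13, 17, 19, 23, ∞}.
(a,b)_23: α=2, u≡16; β=3, v≡20 (mod 23); (16|23)=+1, (20|23)=-1; sign (−1)^0·+1^3·-1^2 = +1.
(a,b)_19: α=1, u≡10; β=0, v≡1 (mod 19); (10|19)=-1, (1|19)=+1; sign (−1)^0·-1^0·+1^1 = +1.
(a,b)_3: α=1, u≡2; β=9, v≡1 (mod 3); (2|3)=-1, (1|3)=+1; sign (−1)^1·-1^9·+1^1 = +1.
(a,b)_7: α=2, u≡6; β=4, v≡1 (mod 7); (6|7)=-1, (1|7)=+1; sign (−1)^0·-1^4·+1^2 = +1.
(a,b)_17: α=1, u≡10; β=2, v≡13 (mod 17); (10|17)=-1, (13|17)=+1; sign (−1)^0·-1^2·+1^1 = +1.
(a,b)_13: α=0, u≡8; β=-2, v≡9 (mod 13); (8|13)=-1, (9|13)=+1; sign (−1)^0·-1^-2·+1^0 = +1.
(a,b)_2: α=-14, β=-10; u≡1, v≡3 (mod 8); ε(u)ε(v)=0·1, αω(v)=-14·1, βω(u)=-10·0; sum ≡ 0  ⇒  +1.
(a,b)_∞: sgn(969)=+, sgn(-69)=−, so +1.
(a,b)_5: α=4, u≡1; β=6, v≡1 (mod 5); (1|5)=+1, (1|5)=+1; sign (−1)^0·+1^6·+1^4 = +1.
Ram(a, b) = ∅: the form 969·x² + -69·y² − z² is isotropic over every ℚ_v, so by Hasse–Minkowski it is isotropic over ℚ.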